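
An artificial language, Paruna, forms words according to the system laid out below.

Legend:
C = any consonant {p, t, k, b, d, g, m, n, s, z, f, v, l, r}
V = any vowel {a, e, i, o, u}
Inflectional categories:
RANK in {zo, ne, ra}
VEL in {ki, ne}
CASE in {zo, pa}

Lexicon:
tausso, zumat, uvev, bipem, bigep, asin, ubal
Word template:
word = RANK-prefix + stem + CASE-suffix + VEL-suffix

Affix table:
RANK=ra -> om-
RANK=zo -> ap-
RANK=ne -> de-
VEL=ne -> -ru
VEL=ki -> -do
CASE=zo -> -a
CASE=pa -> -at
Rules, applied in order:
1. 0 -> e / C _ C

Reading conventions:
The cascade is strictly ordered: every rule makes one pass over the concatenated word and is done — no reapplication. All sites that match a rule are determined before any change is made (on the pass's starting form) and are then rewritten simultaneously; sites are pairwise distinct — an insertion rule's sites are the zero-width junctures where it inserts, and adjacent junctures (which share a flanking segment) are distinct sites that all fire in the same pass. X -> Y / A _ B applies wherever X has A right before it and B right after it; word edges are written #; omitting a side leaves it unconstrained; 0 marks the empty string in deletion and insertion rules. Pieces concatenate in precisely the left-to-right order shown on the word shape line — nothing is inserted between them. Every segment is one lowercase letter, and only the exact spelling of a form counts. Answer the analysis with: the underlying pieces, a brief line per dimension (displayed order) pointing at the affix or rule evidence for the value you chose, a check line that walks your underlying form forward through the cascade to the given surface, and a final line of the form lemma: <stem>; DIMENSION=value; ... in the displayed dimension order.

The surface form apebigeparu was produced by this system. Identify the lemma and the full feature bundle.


underlying: ap-bigep-a-ru
RANK=zo - signalled by the affix ap-
VEL=ne - signalled by the affix -ru
CASE=zo - signalled by the affix -a
check: apbigeparu -> apebigeparu
lemma: bigep; RANK=zo; VEL=ne; CASE=zo


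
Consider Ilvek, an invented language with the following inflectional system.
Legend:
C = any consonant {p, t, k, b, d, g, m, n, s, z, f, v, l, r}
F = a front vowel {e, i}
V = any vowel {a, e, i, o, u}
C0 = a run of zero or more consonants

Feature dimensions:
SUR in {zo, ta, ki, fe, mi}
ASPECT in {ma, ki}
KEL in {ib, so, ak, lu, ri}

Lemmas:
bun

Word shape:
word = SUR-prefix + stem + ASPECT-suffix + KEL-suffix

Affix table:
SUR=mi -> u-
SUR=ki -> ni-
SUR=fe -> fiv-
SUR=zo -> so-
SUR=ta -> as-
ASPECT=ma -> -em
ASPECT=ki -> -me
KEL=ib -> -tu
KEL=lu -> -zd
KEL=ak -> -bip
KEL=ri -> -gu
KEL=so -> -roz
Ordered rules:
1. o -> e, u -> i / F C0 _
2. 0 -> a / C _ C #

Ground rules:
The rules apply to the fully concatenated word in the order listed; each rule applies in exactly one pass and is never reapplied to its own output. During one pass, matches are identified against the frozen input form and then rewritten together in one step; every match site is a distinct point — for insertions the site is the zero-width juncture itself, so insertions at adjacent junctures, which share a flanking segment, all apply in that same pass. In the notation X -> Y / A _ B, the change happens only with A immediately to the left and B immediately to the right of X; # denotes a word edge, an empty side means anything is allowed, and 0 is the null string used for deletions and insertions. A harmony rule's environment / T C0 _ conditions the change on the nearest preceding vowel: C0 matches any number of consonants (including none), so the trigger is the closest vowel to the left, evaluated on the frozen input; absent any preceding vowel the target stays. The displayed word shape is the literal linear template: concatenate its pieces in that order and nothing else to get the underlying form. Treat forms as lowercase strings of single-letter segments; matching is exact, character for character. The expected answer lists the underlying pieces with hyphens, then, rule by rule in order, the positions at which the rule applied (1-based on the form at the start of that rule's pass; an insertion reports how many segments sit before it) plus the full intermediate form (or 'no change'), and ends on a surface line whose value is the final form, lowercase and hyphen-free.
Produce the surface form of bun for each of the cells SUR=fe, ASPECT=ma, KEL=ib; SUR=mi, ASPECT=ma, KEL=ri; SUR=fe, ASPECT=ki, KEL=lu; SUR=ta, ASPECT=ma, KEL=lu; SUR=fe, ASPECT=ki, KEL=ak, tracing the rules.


cell SUR=fe, ASPECT=ma, KEL=ib:
underlying: fiv-bun-em-tu
1. o -> e, u -> i / F C0 _: fires at position(s) 5, 10: fivbinemti
2. 0 -> a / C _ C #: no change
surface: fivbinemti

cell SUR=mi, ASPECT=ma, KEL=ri:
underlying: u-bun-em-gu
1. o -> e, u -> i / F C0 _: fires at position(s) 8: ubunemgi
2. 0 -> a / C _ C #: no change
surface: ubunemgi

cell SUR=fe, ASPECT=ki, KEL=lu:
underlying: fiv-bun-me-zd
1. o -> e, u -> i / F C0 _: fires at position(s) 5: fivbinmezd
2. 0 -> a / C _ C #: inserts after position(s) 9: fivbinmezad
surface: fivbinmezad

cell SUR=ta, ASPECT=ma, KEL=lu:
underlying: as-bun-em-zd
1. o -> e, u -> i / F C0 _: no change
2. 0 -> a / C _ C #: inserts after position(s) 8: asbunemzad
surface: asbunemzad

cell SUR=fe, ASPECT=ki, KEL=ak:
underlying: fiv-bun-me-bip
1. o -> e, u -> i / F C0 _: fires at position(s) 5: fivbinmebip
2. 0 -> a / C _ C #: no change
surface: fivbinmebip


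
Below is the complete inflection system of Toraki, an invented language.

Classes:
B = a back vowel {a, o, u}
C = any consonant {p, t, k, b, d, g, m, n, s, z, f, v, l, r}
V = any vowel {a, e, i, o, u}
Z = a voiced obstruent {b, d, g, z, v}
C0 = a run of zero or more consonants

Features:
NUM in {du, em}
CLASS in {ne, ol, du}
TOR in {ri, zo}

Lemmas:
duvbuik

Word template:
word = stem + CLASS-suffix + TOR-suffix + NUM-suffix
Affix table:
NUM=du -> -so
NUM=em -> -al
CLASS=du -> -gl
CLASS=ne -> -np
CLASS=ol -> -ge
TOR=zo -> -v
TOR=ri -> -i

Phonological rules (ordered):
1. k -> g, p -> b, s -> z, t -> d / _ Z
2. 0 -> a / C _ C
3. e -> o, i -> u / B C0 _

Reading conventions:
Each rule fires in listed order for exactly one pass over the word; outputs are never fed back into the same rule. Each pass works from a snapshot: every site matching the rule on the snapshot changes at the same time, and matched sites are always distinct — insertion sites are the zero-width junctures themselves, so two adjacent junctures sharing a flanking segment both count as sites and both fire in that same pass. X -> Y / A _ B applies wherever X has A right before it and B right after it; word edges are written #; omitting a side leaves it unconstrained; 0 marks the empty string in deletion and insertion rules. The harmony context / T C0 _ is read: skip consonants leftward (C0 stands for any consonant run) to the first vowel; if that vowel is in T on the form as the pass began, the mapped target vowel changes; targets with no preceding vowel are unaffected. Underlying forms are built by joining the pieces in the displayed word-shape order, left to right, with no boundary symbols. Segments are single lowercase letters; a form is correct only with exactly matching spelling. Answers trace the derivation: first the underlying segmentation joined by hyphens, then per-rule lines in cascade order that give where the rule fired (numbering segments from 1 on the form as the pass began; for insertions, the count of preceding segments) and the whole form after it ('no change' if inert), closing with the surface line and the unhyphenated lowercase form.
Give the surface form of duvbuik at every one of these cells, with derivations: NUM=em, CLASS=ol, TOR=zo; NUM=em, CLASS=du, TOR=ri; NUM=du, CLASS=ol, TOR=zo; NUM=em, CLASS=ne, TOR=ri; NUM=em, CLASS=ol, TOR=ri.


cell NUM=em, CLASS=ol, TOR=zo:
underlying: duvbuik-ge-v-al
1. k -> g, p -> b, s -> z, t -> d / _ Z: fires at position(s) 7: duvbuiggeval
2. 0 -> a / C _ C: inserts after position(s) 3, 7: duvabuigageval
3. e -> o, i -> u / B C0 _: fires at position(s) 7, 11: duvabuugagoval
surface: duvabuugagoval

cell NUM=em, CLASS=du, TOR=ri:
underlying: duvbuik-gl-i-al
1. k -> g, p -> b, s -> z, t -> d / _ Z: fires at position(s) 7: duvbuigglial
2. 0 -> a / C _ C: inserts after position(s) 3, 7, 8: duvabuigagalial
3. e -> o, i -> u / B C0 _: fires at position(s) 7, 13: duvabuugagalual
surface: duvabuugagalual

cell NUM=du, CLASS=ol, TOR=zo:
underlying: duvbuik-ge-v-so
1. k -> g, p -> b, s -> z, t -> d / _ Z: fires at position(s) 7: duvbuiggevso
2. 0 -> a / C _ C: inserts after position(s) 3, 7, 10: duvabuigagevaso
3. e -> o, i -> u / B C0 _: fires at position(s) 7, 11: duvabuugagovaso
surface: duvabuugagovaso

cell NUM=em, CLASS=ne, TOR=ri:
underlying: duvbuik-np-i-al
1. k -> g, p -> b, s -> z, t -> d / _ Z: no change
2. 0 -> a / C _ C: inserts after position(s) 3, 7, 8: duvabuikanapial
3. e -> o, i -> u / B C0 _: fires at position(s) 7, 13: duvabuukanapual
surface: duvabuukanapual

cell NUM=em, CLASS=ol, TOR=ri:
underlying: duvbuik-ge-i-al
1. k -> g, p -> b, s -> z, t -> d / _ Z: fires at position(s) 7: duvbuiggeial
2. 0 -> a / C _ C: inserts after position(s) 3, 7: duvabuigageial
3. e -> o, i -> u / B C0 _: fires at position(s) 7, 11: duvabuugagoial
surface: duvabuugagoial


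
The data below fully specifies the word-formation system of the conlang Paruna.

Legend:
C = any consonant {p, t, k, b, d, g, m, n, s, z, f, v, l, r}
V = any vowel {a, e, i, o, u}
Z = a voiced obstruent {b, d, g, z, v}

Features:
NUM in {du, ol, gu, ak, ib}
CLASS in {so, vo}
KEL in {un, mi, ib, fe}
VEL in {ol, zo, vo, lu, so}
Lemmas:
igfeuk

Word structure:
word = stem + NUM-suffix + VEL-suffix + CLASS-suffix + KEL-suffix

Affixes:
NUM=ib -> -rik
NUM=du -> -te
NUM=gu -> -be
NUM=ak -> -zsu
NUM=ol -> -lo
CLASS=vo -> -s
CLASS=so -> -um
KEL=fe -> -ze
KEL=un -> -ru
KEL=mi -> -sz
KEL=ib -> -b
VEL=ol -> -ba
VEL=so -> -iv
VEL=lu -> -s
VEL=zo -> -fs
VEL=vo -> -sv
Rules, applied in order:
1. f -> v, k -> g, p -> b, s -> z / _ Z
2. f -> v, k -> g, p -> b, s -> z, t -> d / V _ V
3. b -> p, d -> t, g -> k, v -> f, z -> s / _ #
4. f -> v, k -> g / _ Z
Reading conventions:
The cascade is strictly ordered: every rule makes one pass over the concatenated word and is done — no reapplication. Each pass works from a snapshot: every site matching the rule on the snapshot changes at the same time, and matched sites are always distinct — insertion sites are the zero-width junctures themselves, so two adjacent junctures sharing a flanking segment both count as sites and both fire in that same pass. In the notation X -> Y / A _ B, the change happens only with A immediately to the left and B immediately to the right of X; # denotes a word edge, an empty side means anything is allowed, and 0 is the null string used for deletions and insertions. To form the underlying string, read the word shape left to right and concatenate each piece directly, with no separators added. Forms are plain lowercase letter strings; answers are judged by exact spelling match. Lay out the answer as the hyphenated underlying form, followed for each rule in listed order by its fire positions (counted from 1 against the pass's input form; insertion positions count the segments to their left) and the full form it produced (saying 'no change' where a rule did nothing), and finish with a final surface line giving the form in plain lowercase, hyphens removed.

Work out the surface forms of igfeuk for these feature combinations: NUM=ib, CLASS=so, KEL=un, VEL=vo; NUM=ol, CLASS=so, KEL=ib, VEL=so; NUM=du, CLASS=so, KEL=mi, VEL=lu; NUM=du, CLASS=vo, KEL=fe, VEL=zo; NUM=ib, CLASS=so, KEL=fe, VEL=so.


cell NUM=ib, CLASS=so, KEL=un, VEL=vo:
underlying: igfeuk-rik-sv-um-ru
1. f -> v, k -> g, p -> b, s -> z / _ Z: fires at position(s) 10: igfeukrikzvumru
2. f -> v, k -> g, p -> b, s -> z, t -> d / V _ V: no change
3. b -> p, d -> t, g -> k, v -> f, z -> s / _ #: no change
4. f -> v, k -> g / _ Z: fires at position(s) 9: igfeukrigzvumru
surface: igfeukrigzvumru

cell NUM=ol, CLASS=so, KEL=ib, VEL=so:
underlying: igfeuk-lo-iv-um-b
1. f -> v, k -> g, p -> b, s -> z / _ Z: no change
2. f -> v, k -> g, p -> b, s -> z, t -> d / V _ V: no change
3. b -> p, d -> t, g -> k, v -> f, z -> s / _ #: fires at position(s) 13: igfeukloivump
4. f -> v, k -> g / _ Z: no change
surface: igfeukloivump

cell NUM=du, CLASS=so, KEL=mi, VEL=lu:
underlying: igfeuk-te-s-um-sz
1. f -> v, k -> g, p -> b, s -> z / _ Z: fires at position(s) 12: igfeuktesumzz
2. f -> v, k -> g, p -> b, s -> z, t -> d / V _ V: fires at position(s) 9: igfeuktezumzz
3. b -> p, d -> t, g -> k, v -> f, z -> s / _ #: fires at position(s) 13: igfeuktezumzs
4. f -> v, k -> g / _ Z: no change
surface: igfeuktezumzs

cell NUM=du, CLASS=vo, KEL=fe, VEL=zo:
underlying: igfeuk-te-fs-s-ze
1. f -> v, k -> g, p -> b, s -> z / _ Z: fires at position(s) 11: igfeuktefszze
2. f -> v, k -> g, p -> b, s -> z, t -> d / V _ V: no change
3. b -> p, d -> t, g -> k, v -> f, z -> s / _ #: no change
4. f -> v, k -> g / _ Z: no change
surface: igfeuktefszze

cell NUM=ib, CLASS=so, KEL=fe, VEL=so:
underlying: igfeuk-rik-iv-um-ze
1. f -> v, k -> g, p -> b, s -> z / _ Z: no change
2. f -> v, k -> g, p -> b, s -> z, t -> d / V _ V: fires at position(s) 9: igfeukrigivumze
3. b -> p, d -> t, g -> k, v -> f, z -> s / _ #: no change
4. f -> v, k -> g / _ Z: no change
surface: igfeukrigivumze


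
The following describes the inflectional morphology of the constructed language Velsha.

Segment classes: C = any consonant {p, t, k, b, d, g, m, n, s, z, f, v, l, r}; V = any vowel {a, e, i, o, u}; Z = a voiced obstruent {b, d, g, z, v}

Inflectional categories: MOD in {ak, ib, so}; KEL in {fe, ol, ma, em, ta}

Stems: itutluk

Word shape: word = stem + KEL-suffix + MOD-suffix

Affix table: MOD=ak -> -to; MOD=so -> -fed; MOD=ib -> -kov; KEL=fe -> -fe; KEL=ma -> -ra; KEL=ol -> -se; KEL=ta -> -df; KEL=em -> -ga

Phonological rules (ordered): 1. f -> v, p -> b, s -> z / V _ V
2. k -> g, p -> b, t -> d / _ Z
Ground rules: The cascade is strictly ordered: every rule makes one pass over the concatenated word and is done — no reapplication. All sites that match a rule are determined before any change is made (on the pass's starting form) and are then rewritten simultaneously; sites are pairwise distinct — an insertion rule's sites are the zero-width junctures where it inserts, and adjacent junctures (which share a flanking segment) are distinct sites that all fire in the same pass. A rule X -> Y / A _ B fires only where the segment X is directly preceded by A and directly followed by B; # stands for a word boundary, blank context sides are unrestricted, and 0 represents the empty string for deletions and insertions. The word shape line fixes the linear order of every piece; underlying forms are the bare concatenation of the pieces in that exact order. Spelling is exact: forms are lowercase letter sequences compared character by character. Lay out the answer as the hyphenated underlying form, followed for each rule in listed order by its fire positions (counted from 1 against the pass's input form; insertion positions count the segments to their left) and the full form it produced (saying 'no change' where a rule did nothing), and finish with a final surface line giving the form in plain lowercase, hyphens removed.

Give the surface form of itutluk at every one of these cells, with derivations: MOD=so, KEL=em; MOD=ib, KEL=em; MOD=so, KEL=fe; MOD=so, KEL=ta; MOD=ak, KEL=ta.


cell MOD=so, KEL=em:
underlying: itutluk-ga-fed
1. f -> v, p -> b, s -> z / V _ V: fires at position(s) 10: itutlukgaved
2. k -> g, p -> b, t -> d / _ Z: fires at position(s) 7: itutluggaved
surface: itutluggaved

cell MOD=ib, KEL=em:
underlying: itutluk-ga-kov
1. f -> v, p -> b, s -> z / V _ V: no change
2. k -> g, p -> b, t -> d / _ Z: fires at position(s) 7: itutluggakov
surface: itutluggakov

cell MOD=so, KEL=fe:
underlying: itutluk-fe-fed
1. f -> v, p -> b, s -> z / V _ V: fires at position(s) 10: itutlukfeved
2. k -> g, p -> b, t -> d / _ Z: no change
surface: itutlukfeved

cell MOD=so, KEL=ta:
underlying: itutluk-df-fed
1. f -> v, p -> b, s -> z / V _ V: no change
2. k -> g, p -> b, t -> d / _ Z: fires at position(s) 7: itutlugdffed
surface: itutlugdffed

cell MOD=ak, KEL=ta:
underlying: itutluk-df-to
1. f -> v, p -> b, s -> z / V _ V: no change
2. k -> g, p -> b, t -> d / _ Z: fires at position(s) 7: itutlugdfto
surface: itutlugdfto


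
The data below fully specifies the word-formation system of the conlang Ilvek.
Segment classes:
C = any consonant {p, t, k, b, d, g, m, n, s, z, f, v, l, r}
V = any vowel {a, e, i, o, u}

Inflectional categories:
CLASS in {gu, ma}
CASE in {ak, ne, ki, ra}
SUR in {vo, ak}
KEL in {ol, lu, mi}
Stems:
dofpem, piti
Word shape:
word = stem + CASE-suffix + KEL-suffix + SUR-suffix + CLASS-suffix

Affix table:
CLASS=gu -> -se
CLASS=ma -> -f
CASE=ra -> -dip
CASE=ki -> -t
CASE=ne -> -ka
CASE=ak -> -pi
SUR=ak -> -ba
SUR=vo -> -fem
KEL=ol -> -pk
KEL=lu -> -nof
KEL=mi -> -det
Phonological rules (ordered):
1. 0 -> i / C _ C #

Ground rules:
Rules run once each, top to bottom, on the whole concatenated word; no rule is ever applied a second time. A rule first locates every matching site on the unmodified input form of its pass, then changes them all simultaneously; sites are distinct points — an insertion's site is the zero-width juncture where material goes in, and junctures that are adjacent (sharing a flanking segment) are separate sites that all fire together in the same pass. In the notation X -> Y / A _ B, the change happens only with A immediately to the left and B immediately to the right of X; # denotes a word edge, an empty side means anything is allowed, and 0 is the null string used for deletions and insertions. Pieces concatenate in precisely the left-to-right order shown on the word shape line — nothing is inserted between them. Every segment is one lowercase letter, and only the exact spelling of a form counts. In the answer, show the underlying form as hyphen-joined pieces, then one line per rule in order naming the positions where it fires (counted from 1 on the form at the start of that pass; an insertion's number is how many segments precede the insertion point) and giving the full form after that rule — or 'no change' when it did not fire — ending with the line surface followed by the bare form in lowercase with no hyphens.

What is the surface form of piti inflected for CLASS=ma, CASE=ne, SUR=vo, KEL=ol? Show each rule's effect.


underlying: piti-ka-pk-fem-f
1. 0 -> i / C _ C #: inserts after position(s) 11: pitikapkfemif
surface: pitikapkfemif


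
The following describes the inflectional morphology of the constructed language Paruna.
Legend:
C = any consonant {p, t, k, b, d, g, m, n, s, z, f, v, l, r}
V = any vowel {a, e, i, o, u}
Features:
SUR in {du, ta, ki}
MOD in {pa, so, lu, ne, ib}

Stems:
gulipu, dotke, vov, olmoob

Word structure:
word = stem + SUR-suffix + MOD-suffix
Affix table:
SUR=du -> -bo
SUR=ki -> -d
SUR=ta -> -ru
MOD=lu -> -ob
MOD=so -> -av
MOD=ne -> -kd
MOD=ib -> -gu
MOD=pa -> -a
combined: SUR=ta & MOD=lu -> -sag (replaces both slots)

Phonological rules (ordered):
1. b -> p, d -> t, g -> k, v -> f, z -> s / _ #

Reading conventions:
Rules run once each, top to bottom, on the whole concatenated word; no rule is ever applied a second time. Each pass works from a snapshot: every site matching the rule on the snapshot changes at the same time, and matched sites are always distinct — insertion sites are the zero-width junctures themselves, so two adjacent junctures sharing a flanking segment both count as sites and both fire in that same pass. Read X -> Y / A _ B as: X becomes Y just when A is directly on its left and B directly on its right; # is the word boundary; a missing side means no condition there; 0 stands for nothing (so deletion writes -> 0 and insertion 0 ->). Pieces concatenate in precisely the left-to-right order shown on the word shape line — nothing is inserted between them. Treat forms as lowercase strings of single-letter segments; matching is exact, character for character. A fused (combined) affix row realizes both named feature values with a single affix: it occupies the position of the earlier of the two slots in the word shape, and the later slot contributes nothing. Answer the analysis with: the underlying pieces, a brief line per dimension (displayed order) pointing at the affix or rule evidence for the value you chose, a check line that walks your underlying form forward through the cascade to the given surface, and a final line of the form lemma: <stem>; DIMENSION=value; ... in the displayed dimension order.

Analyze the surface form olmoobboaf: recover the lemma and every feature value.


underlying: olmoob-bo-av
SUR=du - signalled by the affix -bo
MOD=so - signalled by the affix -av
check: olmoobboav -> olmoobboaf
lemma: olmoob; SUR=du; MOD=so


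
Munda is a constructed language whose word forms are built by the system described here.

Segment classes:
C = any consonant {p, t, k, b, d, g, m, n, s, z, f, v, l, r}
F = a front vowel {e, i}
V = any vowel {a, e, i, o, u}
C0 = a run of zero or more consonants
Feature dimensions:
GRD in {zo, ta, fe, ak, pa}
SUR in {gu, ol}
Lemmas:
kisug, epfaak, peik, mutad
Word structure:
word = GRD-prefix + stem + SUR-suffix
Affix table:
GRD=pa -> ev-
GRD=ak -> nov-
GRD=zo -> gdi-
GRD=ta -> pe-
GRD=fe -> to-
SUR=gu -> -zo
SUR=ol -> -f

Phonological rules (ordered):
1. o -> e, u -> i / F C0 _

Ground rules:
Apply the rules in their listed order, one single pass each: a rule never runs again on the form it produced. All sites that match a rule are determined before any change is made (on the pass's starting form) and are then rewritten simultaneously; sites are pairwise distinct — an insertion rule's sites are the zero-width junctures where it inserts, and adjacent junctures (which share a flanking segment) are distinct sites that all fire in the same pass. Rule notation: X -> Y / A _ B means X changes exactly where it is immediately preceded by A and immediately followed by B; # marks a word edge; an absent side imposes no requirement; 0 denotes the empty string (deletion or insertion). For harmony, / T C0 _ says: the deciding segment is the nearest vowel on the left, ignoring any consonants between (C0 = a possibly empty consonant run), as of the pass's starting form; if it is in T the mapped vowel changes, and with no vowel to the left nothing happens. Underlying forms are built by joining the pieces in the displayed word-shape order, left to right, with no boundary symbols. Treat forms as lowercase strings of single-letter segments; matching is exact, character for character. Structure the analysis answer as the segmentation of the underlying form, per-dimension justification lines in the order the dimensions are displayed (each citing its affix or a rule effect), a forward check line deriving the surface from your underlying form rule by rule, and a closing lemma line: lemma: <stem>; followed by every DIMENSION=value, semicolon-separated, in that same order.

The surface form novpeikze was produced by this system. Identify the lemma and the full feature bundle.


underlying: nov-peik-zo
GRD=ak - signalled by the affix nov-
SUR=gu - signalled by the affix -zo
check: novpeikzo -> novpeikze
lemma: peik; GRD=ak; SUR=gu


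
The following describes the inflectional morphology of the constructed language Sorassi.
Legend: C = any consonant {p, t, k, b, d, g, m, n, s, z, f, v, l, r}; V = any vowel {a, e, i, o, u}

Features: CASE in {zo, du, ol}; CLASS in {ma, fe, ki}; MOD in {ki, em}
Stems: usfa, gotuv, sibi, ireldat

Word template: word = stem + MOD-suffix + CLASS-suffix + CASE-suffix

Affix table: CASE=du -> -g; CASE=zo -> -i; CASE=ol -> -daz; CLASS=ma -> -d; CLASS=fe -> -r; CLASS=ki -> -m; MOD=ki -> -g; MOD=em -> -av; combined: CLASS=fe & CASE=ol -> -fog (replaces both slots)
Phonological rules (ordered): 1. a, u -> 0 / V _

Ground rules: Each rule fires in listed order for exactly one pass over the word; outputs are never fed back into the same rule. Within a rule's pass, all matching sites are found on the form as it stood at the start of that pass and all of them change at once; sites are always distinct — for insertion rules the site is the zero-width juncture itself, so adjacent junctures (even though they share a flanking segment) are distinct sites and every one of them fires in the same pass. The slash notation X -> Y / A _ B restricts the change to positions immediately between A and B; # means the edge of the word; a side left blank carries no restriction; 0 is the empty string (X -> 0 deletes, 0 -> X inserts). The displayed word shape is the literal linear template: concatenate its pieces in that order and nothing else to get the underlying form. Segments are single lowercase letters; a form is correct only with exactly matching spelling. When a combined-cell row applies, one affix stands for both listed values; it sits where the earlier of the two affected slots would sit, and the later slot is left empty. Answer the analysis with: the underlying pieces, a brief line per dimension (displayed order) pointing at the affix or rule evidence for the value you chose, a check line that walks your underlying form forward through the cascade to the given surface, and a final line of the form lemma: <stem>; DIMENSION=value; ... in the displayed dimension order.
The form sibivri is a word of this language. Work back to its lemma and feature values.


underlying: sibi-av-r-i
CASE=zo - signalled by the affix -i
CLASS=fe - signalled by the affix -r
MOD=em - signalled by the affix -av
check: sibiavri -> sibivri
lemma: sibi; CASE=zo; CLASS=fe; MOD=em


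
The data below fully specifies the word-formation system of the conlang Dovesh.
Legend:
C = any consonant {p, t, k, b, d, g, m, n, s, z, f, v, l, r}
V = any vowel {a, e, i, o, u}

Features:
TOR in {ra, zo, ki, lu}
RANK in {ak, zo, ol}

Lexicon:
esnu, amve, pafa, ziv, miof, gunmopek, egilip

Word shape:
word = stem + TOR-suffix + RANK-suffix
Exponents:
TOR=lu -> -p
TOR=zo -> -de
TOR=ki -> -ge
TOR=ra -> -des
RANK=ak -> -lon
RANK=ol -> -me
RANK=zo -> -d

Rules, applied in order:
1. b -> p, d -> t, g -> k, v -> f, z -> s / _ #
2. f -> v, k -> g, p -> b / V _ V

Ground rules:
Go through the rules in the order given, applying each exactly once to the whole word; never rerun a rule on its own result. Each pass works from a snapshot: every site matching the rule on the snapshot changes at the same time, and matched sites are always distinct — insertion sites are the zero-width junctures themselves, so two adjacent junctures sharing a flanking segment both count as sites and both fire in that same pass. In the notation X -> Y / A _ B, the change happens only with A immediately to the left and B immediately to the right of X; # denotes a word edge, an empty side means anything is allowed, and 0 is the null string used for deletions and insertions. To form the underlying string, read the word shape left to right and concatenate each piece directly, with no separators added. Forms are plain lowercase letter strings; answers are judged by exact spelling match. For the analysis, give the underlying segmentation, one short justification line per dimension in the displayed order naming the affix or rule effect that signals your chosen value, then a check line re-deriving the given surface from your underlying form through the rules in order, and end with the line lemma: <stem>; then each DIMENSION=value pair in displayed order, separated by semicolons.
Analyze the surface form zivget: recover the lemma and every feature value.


underlying: ziv-ge-d
TOR=ki - signalled by the affix -ge
RANK=zo - signalled by the affix -d
check: zivged -> zivget -> zivget
lemma: ziv; TOR=ki; RANK=zo


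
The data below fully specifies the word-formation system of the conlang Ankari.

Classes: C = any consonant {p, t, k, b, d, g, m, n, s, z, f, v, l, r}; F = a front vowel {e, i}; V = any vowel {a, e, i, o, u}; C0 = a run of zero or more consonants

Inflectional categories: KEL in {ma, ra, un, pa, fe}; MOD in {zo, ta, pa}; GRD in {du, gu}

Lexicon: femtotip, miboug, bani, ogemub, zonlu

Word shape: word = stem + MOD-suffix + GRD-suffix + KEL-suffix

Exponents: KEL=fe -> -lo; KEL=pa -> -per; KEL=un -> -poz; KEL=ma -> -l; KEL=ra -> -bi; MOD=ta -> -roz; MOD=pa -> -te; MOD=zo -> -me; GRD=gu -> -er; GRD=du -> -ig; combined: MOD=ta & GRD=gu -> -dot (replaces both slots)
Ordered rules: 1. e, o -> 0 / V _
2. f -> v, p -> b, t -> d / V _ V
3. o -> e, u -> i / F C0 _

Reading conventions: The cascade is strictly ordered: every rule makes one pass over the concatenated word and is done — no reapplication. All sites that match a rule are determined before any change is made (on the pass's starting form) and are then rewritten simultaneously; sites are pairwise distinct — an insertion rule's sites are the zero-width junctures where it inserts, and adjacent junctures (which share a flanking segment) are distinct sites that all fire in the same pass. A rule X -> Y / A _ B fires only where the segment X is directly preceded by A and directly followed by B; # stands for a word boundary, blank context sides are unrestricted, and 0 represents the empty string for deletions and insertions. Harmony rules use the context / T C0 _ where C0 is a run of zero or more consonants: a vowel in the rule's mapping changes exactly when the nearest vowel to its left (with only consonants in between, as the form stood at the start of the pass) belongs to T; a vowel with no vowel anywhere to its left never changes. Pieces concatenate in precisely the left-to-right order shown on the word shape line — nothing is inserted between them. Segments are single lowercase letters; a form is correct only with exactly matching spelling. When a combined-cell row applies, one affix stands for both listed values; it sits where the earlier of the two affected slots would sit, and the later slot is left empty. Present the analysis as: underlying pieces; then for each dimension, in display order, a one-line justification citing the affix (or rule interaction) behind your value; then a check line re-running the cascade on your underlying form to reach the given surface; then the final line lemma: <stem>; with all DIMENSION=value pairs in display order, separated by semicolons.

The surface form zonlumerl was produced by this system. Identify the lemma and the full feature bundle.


underlying: zonlu-me-er-l
KEL=ma - signalled by the affix -l
MOD=zo - signalled by the affix -me
GRD=gu - signalled by the affix -er
check: zonlumeerl -> zonlumerl -> zonlumerl -> zonlumerl
lemma: zonlu; KEL=ma; MOD=zo; GRD=gu


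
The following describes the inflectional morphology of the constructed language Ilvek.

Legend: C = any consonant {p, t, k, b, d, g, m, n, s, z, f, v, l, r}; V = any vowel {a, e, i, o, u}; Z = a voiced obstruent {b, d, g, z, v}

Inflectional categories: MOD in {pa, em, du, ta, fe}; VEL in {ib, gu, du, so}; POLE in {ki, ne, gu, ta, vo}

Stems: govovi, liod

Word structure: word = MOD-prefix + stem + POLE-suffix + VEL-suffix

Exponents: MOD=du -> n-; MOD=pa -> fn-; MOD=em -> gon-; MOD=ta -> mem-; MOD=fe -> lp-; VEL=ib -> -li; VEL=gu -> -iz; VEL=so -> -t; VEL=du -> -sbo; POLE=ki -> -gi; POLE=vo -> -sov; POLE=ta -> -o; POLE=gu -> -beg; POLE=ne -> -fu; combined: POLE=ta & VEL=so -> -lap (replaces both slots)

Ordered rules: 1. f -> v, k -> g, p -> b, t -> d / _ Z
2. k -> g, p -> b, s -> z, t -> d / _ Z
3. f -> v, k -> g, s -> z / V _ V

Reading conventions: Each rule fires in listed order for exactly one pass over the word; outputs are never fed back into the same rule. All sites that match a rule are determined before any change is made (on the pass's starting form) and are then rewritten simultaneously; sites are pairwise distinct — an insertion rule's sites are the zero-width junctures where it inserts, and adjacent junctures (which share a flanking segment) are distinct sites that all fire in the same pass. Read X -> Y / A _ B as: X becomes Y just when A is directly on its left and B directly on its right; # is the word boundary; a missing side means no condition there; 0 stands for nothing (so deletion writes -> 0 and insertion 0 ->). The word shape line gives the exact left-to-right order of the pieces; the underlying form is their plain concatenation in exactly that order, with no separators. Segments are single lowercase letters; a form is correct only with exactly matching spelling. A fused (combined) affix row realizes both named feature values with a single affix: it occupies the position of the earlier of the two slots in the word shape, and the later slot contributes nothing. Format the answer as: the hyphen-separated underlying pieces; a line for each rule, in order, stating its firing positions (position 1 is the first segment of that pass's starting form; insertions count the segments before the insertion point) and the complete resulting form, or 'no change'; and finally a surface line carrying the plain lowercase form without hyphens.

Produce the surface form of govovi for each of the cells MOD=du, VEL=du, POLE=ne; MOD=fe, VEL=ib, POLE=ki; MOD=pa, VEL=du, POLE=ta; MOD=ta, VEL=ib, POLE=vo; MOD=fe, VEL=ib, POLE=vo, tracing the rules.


cell MOD=du, VEL=du, POLE=ne:
underlying: n-govovi-fu-sbo
1. f -> v, k -> g, p -> b, t -> d / _ Z: no change
2. k -> g, p -> b, s -> z, t -> d / _ Z: fires at position(s) 10: ngovovifuzbo
3. f -> v, k -> g, s -> z / V _ V: fires at position(s) 8: ngovovivuzbo
surface: ngovovivuzbo

cell MOD=fe, VEL=ib, POLE=ki:
underlying: lp-govovi-gi-li
1. f -> v, k -> g, p -> b, t -> d / _ Z: fires at position(s) 2: lbgovovigili
2. k -> g, p -> b, s -> z, t -> d / _ Z: no change
3. f -> v, k -> g, s -> z / V _ V: no change
surface: lbgovovigili

cell MOD=pa, VEL=du, POLE=ta:
underlying: fn-govovi-o-sbo
1. f -> v, k -> g, p -> b, t -> d / _ Z: no change
2. k -> g, p -> b, s -> z, t -> d / _ Z: fires at position(s) 10: fngovoviozbo
3. f -> v, k -> g, s -> z / V _ V: no change
surface: fngovoviozbo

cell MOD=ta, VEL=ib, POLE=vo:
underlying: mem-govovi-sov-li
1. f -> v, k -> g, p -> b, t -> d / _ Z: no change
2. k -> g, p -> b, s -> z, t -> d / _ Z: no change
3. f -> v, k -> g, s -> z / V _ V: fires at position(s) 10: memgovovizovli
surface: memgovovizovli

cell MOD=fe, VEL=ib, POLE=vo:
underlying: lp-govovi-sov-li
1. f -> v, k -> g, p -> b, t -> d / _ Z: fires at position(s) 2: lbgovovisovli
2. k -> g, p -> b, s -> z, t -> d / _ Z: no change
3. f -> v, k -> g, s -> z / V _ V: fires at position(s) 9: lbgovovizovli
surface: lbgovovizovli


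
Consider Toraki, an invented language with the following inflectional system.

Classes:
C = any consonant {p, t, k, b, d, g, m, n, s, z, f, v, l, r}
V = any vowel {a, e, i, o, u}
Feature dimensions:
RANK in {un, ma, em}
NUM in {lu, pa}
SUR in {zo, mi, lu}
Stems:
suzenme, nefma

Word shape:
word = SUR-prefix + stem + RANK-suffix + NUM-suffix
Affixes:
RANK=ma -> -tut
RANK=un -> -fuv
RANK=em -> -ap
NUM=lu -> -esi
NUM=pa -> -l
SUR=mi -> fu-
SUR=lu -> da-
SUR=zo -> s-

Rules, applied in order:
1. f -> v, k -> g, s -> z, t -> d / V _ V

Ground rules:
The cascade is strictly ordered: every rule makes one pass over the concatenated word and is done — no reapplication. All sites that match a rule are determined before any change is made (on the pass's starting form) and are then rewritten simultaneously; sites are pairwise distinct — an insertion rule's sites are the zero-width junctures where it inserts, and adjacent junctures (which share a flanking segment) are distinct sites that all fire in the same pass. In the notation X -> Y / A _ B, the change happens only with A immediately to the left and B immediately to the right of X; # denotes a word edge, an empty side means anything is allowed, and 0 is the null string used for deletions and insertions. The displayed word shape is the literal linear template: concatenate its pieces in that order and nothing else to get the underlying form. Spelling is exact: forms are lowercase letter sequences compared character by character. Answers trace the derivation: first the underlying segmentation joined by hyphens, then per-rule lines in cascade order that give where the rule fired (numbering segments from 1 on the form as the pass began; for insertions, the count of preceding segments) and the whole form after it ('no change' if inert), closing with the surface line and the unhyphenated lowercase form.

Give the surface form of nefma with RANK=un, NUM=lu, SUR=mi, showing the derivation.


underlying: fu-nefma-fuv-esi
1. f -> v, k -> g, s -> z, t -> d / V _ V: fires at position(s) 8, 12: funefmavuvezi
surface: funefmavuvezi


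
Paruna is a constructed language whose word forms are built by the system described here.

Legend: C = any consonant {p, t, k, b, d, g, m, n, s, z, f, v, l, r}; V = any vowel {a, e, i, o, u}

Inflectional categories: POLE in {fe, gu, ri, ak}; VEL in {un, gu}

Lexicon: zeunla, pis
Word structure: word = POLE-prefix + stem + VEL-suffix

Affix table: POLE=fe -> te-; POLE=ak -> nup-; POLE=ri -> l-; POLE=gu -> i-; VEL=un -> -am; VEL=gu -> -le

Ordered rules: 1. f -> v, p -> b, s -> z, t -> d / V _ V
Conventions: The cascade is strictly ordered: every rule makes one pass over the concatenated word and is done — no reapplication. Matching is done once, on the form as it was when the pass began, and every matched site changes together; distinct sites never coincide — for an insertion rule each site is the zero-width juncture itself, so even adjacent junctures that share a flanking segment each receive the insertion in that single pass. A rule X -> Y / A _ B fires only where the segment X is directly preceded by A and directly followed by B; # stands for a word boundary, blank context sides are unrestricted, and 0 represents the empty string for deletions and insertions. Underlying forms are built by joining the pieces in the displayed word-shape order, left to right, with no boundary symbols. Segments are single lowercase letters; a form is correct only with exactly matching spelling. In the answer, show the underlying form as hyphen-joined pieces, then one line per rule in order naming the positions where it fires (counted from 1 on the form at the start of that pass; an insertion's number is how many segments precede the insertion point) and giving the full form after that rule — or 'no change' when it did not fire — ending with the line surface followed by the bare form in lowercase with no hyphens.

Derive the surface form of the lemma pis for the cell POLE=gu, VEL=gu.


underlying: i-pis-le
1. f -> v, p -> b, s -> z, t -> d / V _ V: fires at position(s) 2: ibisle
surface: ibisle


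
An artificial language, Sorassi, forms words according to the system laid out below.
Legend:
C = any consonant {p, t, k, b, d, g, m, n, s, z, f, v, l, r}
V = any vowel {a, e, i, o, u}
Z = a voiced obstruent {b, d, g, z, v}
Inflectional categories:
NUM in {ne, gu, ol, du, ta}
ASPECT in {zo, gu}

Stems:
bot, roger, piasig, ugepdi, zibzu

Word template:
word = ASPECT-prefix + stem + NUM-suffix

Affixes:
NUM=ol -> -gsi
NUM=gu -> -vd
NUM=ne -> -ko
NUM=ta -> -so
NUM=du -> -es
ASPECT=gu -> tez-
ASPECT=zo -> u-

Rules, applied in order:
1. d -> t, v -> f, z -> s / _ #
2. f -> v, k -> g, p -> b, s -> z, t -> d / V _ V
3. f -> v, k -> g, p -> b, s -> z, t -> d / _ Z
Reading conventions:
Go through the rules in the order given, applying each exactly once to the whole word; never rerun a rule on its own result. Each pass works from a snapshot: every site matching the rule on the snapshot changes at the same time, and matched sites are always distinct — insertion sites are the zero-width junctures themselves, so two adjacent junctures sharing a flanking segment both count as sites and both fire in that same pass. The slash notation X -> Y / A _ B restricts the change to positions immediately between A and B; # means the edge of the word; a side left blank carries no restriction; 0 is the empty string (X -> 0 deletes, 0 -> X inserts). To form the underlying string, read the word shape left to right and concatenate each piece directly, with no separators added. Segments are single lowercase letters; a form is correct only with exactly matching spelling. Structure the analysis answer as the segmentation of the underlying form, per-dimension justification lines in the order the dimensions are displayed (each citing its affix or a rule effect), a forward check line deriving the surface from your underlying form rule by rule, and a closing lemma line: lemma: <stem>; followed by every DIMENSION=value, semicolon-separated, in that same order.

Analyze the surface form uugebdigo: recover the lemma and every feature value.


underlying: u-ugepdi-ko
NUM=ne - signalled by the affix -ko
ASPECT=zo - signalled by the affix u-
check: uugepdiko -> uugepdiko -> uugepdigo -> uugebdigo
lemma: ugepdi; NUM=ne; ASPECT=zo
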